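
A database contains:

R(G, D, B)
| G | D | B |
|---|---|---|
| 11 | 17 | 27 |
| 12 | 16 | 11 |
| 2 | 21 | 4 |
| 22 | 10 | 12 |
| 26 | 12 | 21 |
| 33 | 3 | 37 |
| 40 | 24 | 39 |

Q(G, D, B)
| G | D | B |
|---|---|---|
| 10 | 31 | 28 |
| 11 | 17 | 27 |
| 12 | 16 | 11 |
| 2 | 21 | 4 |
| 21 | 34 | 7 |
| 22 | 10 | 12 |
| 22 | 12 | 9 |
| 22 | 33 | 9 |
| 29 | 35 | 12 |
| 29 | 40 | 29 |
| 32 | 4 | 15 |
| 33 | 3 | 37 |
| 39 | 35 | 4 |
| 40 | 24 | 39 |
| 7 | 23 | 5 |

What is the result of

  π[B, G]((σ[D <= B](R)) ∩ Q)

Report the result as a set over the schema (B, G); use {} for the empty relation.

{(12, 22), (27, 11), (37, 33), (39, 40)}

Filtering on D <= B leaves {(11, 17, 27), (22, 10, 12), (26, 12, 21), (33, 3, 37), (40, 24, 39)}.
Taking the intersection: {(11, 17, 27), (22, 10, 12), (33, 3, 37), (40, 24, 39)}
π_{B, G} gives {(12, 22), (27, 11), (37, 33), (39, 40)}.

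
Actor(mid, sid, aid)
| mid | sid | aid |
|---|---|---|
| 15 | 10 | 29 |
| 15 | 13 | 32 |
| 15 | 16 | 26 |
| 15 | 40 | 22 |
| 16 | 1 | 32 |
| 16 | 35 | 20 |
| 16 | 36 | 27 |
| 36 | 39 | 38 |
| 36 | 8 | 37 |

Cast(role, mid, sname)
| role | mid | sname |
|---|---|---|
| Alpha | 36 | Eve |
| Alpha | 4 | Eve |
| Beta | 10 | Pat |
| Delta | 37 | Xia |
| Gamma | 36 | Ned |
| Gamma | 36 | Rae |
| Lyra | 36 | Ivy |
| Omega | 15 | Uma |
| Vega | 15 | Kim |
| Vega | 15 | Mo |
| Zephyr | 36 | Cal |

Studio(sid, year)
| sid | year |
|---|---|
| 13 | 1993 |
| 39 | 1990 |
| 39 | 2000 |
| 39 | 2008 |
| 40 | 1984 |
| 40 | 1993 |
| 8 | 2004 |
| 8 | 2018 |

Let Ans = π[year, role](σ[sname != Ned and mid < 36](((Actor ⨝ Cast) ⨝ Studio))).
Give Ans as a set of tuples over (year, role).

{(1984, Omega), (1984, Vega), (1993, Omega), (1993, Vega)}

Actor ⋈ Cast (natural join on mid): {(15, 10, 29, Omega, Uma), (15, 10, 29, Vega, Kim), (15, 10, 29, Vega, Mo), (15, 13, 32, Omega, Uma), (15, 13, 32, Vega, Kim), (15, 13, 32, Vega, Mo), (15, 16, 26, Omega, Uma), (15, 16, 26, Vega, Kim), (15, 16, 26, Vega, Mo), (15, 40, 22, Omega, Uma), (15, 40, 22, Vega, Kim), (15, 40, 22, Vega, Mo), (36, 39, 38, Alpha, Eve), (36, 39, 38, Gamma, Ned), (36, 39, 38, Gamma, Rae), (36, 39, 38, Lyra, Ivy), (36, 39, 38, Zephyr, Cal), (36, 8, 37, Alpha, Eve), (36, 8, 37, Gamma, Ned), (36, 8, 37, Gamma, Rae), (36, 8, 37, Lyra, Ivy), (36, 8, 37, Zephyr, Cal)}
(Actor ⨝ Cast) ⋈ Studio (natural join on sid): {(15, 13, 32, Omega, Uma, 1993), (15, 13, 32, Vega, Kim, 1993), (15, 13, 32, Vega, Mo, 1993), (15, 40, 22, Omega, Uma, 1984), (15, 40, 22, Omega, Uma, 1993), (15, 40, 22, Vega, Kim, 1984), (15, 40, 22, Vega, Kim, 1993), (15, 40, 22, Vega, Mo, 1984), (15, 40, 22, Vega, Mo, 1993), (36, 39, 38, Alpha, Eve, 1990), (36, 39, 38, Alpha, Eve, 2000), (36, 39, 38, Alpha, Eve, 2008), (36, 39, 38, Gamma, Ned, 1990), (36, 39, 38, Gamma, Ned, 2000), (36, 39, 38, Gamma, Ned, 2008), (36, 39, 38, Gamma, Rae, 1990), (36, 39, 38, Gamma, Rae, 2000), (36, 39, 38, Gamma, Rae, 2008), (36, 39, 38, Lyra, Ivy, 1990), (36, 39, 38, Lyra, Ivy, 2000), (36, 39, 38, Lyra, Ivy, 2008), (36, 39, 38, Zephyr, Cal, 1990), (36, 39, 38, Zephyr, Cal, 2000), (36, 39, 38, Zephyr, Cal, 2008), (36, 8, 37, Alpha, Eve, 2004), (36, 8, 37, Alpha, Eve, 2018), (36, 8, 37, Gamma, Ned, 2004), (36, 8, 37, Gamma, Ned, 2018), (36, 8, 37, Gamma, Rae, 2004), (36, 8, 37, Gamma, Rae, 2018), (36, 8, 37, Lyra, Ivy, 2004), (36, 8, 37, Lyra, Ivy, 2018), (36, 8, 37, Zephyr, Cal, 2004), (36, 8, 37, Zephyr, Cal, 2018)}
σ[sname != Ned and mid < 36]: keep tuples satisfying sname != Ned and mid < 36 → {(15, 13, 32, Omega, Uma, 1993), (15, 13, 32, Vega, Kim, 1993), (15, 13, 32, Vega, Mo, 1993), (15, 40, 22, Omega, Uma, 1984), (15, 40, 22, Omega, Uma, 1993), (15, 40, 22, Vega, Kim, 1984), (15, 40, 22, Vega, Kim, 1993), (15, 40, 22, Vega, Mo, 1984), (15, 40, 22, Vega, Mo, 1993)}
Projecting to year, role (5 duplicate(s) eliminated): {(1984, Omega), (1984, Vega), (1993, Omega), (1993, Vega)}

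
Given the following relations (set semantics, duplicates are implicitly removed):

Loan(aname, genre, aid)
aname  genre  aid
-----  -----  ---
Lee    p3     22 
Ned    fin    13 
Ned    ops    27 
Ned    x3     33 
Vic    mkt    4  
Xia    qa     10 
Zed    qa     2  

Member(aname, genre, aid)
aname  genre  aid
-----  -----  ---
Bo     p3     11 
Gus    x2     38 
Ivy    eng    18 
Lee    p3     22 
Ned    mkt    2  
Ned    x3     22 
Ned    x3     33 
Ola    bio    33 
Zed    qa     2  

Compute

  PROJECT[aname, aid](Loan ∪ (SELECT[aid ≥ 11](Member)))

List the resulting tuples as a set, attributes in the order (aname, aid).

{(Bo, 11), (Gus, 38), (Ivy, 18), (Lee, 22), (Ned, 13), (Ned, 22), (Ned, 27), (Ned, 33), (Ola, 33), (Vic, 4), (Xia, 10), (Zed, 2)}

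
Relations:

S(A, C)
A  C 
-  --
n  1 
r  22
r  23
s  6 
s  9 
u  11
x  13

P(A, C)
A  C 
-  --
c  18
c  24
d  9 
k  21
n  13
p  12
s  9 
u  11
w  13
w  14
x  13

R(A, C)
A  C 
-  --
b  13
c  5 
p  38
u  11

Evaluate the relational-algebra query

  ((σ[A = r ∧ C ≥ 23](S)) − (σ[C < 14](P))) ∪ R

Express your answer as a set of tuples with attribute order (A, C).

Selection A = r ∧ C ≥ 23: {(r, 23)}
Selection C < 14: {(d, 9), (n, 13), (p, 12), (s, 9), (u, 11), (w, 13), (x, 13)}
Difference: {(r, 23)} with {(d, 9), (n, 13), (p, 12), (s, 9), (u, 11), (w, 13), (x, 13)} → {(r, 23)}
Union: {(r, 23)} with {(b, 13), (c, 5), (p, 38), (u, 11)} → {(b, 13), (c, 5), (p, 38), (r, 23), (u, 11)}

{(b, 13), (c, 5), (p, 38), (r, 23), (u, 11)}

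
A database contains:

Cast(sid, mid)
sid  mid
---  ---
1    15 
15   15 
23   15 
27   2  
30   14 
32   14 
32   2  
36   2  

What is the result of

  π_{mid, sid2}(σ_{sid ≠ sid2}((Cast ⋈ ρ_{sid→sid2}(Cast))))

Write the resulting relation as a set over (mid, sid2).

{(14, 30), (14, 32), (15, 1), (15, 15), (15, 23), (2, 27), (2, 32), (2, 36)}

ρ[sid→sid2]: schema becomes (sid2, mid); tuples unchanged.
Joining Cast and ρ_{sid→sid2}(Cast) on mid yields {(1, 15, 1), (1, 15, 15), (1, 15, 23), (15, 15, 1), (15, 15, 15), (15, 15, 23), (23, 15, 1), (23, 15, 15), (23, 15, 23), (27, 2, 27), (27, 2, 32), (27, 2, 36), (30, 14, 30), (30, 14, 32), (32, 14, 30), (32, 14, 32), (32, 2, 27), (32, 2, 32), (32, 2, 36), (36, 2, 27), (36, 2, 32), (36, 2, 36)}.
Selection sid ≠ sid2: {(1, 15, 15), (1, 15, 23), (15, 15, 1), (15, 15, 23), (23, 15, 1), (23, 15, 15), (27, 2, 32), (27, 2, 36), (30, 14, 32), (32, 14, 30), (32, 2, 27), (32, 2, 36), (36, 2, 27), (36, 2, 32)}
π[mid, sid2]: project onto (mid, sid2) (6 duplicate(s) eliminated) → {(14, 30), (14, 32), (15, 1), (15, 15), (15, 23), (2, 27), (2, 32), (2, 36)}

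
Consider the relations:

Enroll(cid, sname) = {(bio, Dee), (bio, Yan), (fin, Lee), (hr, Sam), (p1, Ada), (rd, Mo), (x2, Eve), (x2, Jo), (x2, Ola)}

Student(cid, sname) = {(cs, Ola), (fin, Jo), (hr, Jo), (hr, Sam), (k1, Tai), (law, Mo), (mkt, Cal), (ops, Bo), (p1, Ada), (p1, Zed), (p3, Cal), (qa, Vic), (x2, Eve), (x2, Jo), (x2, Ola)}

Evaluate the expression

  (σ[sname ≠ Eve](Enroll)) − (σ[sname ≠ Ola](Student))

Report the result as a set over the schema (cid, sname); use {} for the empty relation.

{(bio, Dee), (bio, Yan), (fin, Lee), (rd, Mo), (x2, Ola)}

Apply σ_{sname ≠ Eve}; surviving tuples: {(bio, Dee), (bio, Yan), (fin, Lee), (hr, Sam), (p1, Ada), (rd, Mo), (x2, Jo), (x2, Ola)}
Apply σ_{sname ≠ Ola}; surviving tuples: {(fin, Jo), (hr, Jo), (hr, Sam), (k1, Tai), (law, Mo), (mkt, Cal), (ops, Bo), (p1, Ada), (p1, Zed), (p3, Cal), (qa, Vic), (x2, Eve), (x2, Jo)}
Taking the difference: {(bio, Dee), (bio, Yan), (fin, Lee), (rd, Mo), (x2, Ola)}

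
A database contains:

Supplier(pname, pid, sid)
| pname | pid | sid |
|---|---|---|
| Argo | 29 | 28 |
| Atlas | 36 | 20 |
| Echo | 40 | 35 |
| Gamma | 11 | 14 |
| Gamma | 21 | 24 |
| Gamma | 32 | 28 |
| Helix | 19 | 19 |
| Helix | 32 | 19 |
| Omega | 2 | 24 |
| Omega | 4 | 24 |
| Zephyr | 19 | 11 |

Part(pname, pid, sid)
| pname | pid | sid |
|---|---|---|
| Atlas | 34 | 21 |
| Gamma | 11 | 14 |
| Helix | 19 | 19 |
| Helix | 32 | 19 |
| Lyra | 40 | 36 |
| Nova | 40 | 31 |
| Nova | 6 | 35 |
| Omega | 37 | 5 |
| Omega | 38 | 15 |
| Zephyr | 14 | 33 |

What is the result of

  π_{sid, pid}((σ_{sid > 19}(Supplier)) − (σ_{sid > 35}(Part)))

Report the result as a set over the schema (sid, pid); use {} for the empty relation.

σ[sid > 19]: keep tuples satisfying sid > 19 → {(Argo, 29, 28), (Atlas, 36, 20), (Echo, 40, 35), (Gamma, 21, 24), (Gamma, 32, 28), (Omega, 2, 24), (Omega, 4, 24)}
σ[sid > 35]: keep tuples satisfying sid > 35 → {(Lyra, 40, 36)}
Taking the difference: {(Argo, 29, 28), (Atlas, 36, 20), (Echo, 40, 35), (Gamma, 21, 24), (Gamma, 32, 28), (Omega, 2, 24), (Omega, 4, 24)}
Projecting to sid, pid: {(20, 36), (24, 2), (24, 21), (24, 4), (28, 29), (28, 32), (35, 40)}

{(20, 36), (24, 2), (24, 21), (24, 4), (28, 29), (28, 32), (35, 40)}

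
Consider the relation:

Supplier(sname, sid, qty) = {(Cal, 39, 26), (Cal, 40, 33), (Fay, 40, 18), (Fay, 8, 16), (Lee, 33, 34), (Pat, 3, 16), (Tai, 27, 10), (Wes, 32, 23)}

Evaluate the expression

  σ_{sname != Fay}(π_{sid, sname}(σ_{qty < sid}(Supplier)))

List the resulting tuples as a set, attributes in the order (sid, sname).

σ[qty < sid]: keep tuples satisfying qty < sid → {(Cal, 39, 26), (Cal, 40, 33), (Fay, 40, 18), (Tai, 27, 10), (Wes, 32, 23)}
Projecting to sid, sname: {(27, Tai), (32, Wes), (39, Cal), (40, Cal), (40, Fay)}
σ[sname != Fay]: keep tuples satisfying sname != Fay → {(27, Tai), (32, Wes), (39, Cal), (40, Cal)}

{(27, Tai), (32, Wes), (39, Cal), (40, Cal)}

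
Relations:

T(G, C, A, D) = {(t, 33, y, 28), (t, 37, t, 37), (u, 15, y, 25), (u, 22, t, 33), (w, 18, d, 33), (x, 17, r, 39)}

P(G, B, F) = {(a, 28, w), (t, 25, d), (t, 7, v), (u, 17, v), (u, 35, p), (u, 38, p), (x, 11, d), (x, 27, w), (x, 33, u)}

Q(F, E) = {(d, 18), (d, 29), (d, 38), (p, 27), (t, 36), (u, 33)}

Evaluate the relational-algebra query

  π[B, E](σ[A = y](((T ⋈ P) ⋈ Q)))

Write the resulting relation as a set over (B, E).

{(25, 18), (25, 29), (25, 38), (35, 27), (38, 27)}

Natural join on G: {(t, 33, y, 28, 25, d), (t, 33, y, 28, 7, v), (t, 37, t, 37, 25, d), (t, 37, t, 37, 7, v), (u, 15, y, 25, 17, v), (u, 15, y, 25, 35, p), (u, 15, y, 25, 38, p), (u, 22, t, 33, 17, v), (u, 22, t, 33, 35, p), (u, 22, t, 33, 38, p), (x, 17, r, 39, 11, d), (x, 17, r, 39, 27, w), (x, 17, r, 39, 33, u)}
Natural join on F: {(t, 33, y, 28, 25, d, 18), (t, 33, y, 28, 25, d, 29), (t, 33, y, 28, 25, d, 38), (t, 37, t, 37, 25, d, 18), (t, 37, t, 37, 25, d, 29), (t, 37, t, 37, 25, d, 38), (u, 15, y, 25, 35, p, 27), (u, 15, y, 25, 38, p, 27), (u, 22, t, 33, 35, p, 27), (u, 22, t, 33, 38, p, 27), (x, 17, r, 39, 11, d, 18), (x, 17, r, 39, 11, d, 29), (x, 17, r, 39, 11, d, 38), (x, 17, r, 39, 33, u, 33)}
Selection A = y: {(t, 33, y, 28, 25, d, 18), (t, 33, y, 28, 25, d, 29), (t, 33, y, 28, 25, d, 38), (u, 15, y, 25, 35, p, 27), (u, 15, y, 25, 38, p, 27)}
π_{B, E} gives {(25, 18), (25, 29), (25, 38), (35, 27), (38, 27)}.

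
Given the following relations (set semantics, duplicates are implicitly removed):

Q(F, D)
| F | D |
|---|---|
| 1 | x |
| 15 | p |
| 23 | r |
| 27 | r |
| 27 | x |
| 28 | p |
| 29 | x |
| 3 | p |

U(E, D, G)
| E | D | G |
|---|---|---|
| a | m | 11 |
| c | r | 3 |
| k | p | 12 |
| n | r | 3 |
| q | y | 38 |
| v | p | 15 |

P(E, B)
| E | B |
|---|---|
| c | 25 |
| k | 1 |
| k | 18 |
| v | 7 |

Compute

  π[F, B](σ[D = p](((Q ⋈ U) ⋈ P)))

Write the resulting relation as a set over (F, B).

{(15, 1), (15, 18), (15, 7), (28, 1), (28, 18), (28, 7), (3, 1), (3, 18), (3, 7)}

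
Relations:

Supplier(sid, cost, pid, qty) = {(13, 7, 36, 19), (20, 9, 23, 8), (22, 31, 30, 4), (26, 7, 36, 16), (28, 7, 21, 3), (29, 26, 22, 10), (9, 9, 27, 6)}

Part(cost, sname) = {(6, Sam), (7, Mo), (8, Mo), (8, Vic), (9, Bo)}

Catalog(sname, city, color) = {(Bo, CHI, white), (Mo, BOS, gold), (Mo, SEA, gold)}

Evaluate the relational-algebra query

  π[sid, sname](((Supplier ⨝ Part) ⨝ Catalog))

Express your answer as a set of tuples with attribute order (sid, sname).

{(13, Mo), (20, Bo), (26, Mo), (28, Mo), (9, Bo)}

Natural join on cost: {(13, 7, 36, 19, Mo), (20, 9, 23, 8, Bo), (26, 7, 36, 16, Mo), (28, 7, 21, 3, Mo), (9, 9, 27, 6, Bo)}
Natural join on sname: {(13, 7, 36, 19, Mo, BOS, gold), (13, 7, 36, 19, Mo, SEA, gold), (20, 9, 23, 8, Bo, CHI, white), (26, 7, 36, 16, Mo, BOS, gold), (26, 7, 36, 16, Mo, SEA, gold), (28, 7, 21, 3, Mo, BOS, gold), (28, 7, 21, 3, Mo, SEA, gold), (9, 9, 27, 6, Bo, CHI, white)}
Projecting to sid, sname (3 duplicate(s) eliminated): {(13, Mo), (20, Bo), (26, Mo), (28, Mo), (9, Bo)}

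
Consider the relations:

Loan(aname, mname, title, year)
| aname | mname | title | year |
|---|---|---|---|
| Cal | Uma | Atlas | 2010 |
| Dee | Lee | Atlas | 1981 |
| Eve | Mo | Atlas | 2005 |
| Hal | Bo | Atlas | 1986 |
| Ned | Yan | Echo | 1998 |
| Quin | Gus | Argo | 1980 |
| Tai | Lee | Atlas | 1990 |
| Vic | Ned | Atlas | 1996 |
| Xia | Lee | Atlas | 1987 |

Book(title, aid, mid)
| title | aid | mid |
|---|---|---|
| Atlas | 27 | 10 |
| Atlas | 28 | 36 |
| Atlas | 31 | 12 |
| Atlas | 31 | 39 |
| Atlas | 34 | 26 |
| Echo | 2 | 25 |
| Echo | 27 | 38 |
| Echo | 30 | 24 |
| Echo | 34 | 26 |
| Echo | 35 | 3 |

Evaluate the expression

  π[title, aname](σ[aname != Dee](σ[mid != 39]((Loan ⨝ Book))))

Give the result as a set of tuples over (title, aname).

{(Atlas, Cal), (Atlas, Eve), (Atlas, Hal), (Atlas, Tai), (Atlas, Vic), (Atlas, Xia), (Echo, Ned)}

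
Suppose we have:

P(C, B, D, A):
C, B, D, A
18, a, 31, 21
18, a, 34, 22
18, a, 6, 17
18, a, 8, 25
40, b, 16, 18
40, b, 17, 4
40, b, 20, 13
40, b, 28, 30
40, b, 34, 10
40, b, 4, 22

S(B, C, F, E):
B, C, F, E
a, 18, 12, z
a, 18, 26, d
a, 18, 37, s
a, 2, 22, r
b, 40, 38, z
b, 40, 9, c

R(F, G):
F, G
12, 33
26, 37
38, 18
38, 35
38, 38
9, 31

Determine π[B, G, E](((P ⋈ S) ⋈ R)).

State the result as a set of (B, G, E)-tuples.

{(a, 33, z), (a, 37, d), (b, 18, z), (b, 31, c), (b, 35, z), (b, 38, z)}

P ⋈ S (natural join on C, B): {(18, a, 31, 21, 12, z), (18, a, 31, 21, 26, d), (18, a, 31, 21, 37, s), (18, a, 34, 22, 12, z), (18, a, 34, 22, 26, d), (18, a, 34, 22, 37, s), (18, a, 6, 17, 12, z), (18, a, 6, 17, 26, d), (18, a, 6, 17, 37, s), (18, a, 8, 25, 12, z), (18, a, 8, 25, 26, d), (18, a, 8, 25, 37, s), (40, b, 16, 18, 38, z), (40, b, 16, 18, 9, c), (40, b, 17, 4, 38, z), (40, b, 17, 4, 9, c), (40, b, 20, 13, 38, z), (40, b, 20, 13, 9, c), (40, b, 28, 30, 38, z), (40, b, 28, 30, 9, c), (40, b, 34, 10, 38, z), (40, b, 34, 10, 9, c), (40, b, 4, 22, 38, z), (40, b, 4, 22, 9, c)}
(P ⋈ S) ⋈ R (natural join on F): {(18, a, 31, 21, 12, z, 33), (18, a, 31, 21, 26, d, 37), (18, a, 34, 22, 12, z, 33), (18, a, 34, 22, 26, d, 37), (18, a, 6, 17, 12, z, 33), (18, a, 6, 17, 26, d, 37), (18, a, 8, 25, 12, z, 33), (18, a, 8, 25, 26, d, 37), (40, b, 16, 18, 38, z, 18), (40, b, 16, 18, 38, z, 35), (40, b, 16, 18, 38, z, 38), (40, b, 16, 18, 9, c, 31), (40, b, 17, 4, 38, z, 18), (40, b, 17, 4, 38, z, 35), (40, b, 17, 4, 38, z, 38), (40, b, 17, 4, 9, c, 31), (40, b, 20, 13, 38, z, 18), (40, b, 20, 13, 38, z, 35), (40, b, 20, 13, 38, z, 38), (40, b, 20, 13, 9, c, 31), (40, b, 28, 30, 38, z, 18), (40, b, 28, 30, 38, z, 35), (40, b, 28, 30, 38, z, 38), (40, b, 28, 30, 9, c, 31), (40, b, 34, 10, 38, z, 18), (40, b, 34, 10, 38, z, 35), (40, b, 34, 10, 38, z, 38), (40, b, 34, 10, 9, c, 31), (40, b, 4, 22, 38, z, 18), (40, b, 4, 22, 38, z, 35), (40, b, 4, 22, 38, z, 38), (40, b, 4, 22, 9, c, 31)}
π[B, G, E]: project onto (B, G, E) (26 duplicate(s) eliminated) → {(a, 33, z), (a, 37, d), (b, 18, z), (b, 31, c), (b, 35, z), (b, 38, z)}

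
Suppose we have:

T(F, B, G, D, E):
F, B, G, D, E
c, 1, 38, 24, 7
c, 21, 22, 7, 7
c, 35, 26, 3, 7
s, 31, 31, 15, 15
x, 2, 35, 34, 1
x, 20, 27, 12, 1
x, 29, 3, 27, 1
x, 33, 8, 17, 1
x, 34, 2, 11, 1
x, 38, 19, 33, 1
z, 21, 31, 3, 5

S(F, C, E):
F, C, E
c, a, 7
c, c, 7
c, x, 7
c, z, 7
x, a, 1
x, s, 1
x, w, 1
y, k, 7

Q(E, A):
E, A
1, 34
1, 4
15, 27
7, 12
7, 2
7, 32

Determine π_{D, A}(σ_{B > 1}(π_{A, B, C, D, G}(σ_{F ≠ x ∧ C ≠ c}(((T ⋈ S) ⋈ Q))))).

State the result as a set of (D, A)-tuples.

{(3, 12), (3, 2), (3, 32), (7, 12), (7, 2), (7, 32)}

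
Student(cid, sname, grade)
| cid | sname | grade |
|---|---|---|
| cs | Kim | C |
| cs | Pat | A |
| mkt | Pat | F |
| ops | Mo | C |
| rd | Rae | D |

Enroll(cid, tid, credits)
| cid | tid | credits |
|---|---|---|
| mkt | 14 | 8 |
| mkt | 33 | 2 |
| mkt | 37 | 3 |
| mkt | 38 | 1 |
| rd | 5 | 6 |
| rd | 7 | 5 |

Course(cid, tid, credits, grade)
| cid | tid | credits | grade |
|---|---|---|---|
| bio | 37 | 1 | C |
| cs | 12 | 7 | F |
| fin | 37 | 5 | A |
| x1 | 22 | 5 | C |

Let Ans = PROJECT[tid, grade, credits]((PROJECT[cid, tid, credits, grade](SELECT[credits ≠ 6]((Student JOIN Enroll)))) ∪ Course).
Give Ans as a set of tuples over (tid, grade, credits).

{(12, F, 7), (14, F, 8), (22, C, 5), (33, F, 2), (37, A, 5), (37, C, 1), (37, F, 3), (38, F, 1), (7, D, 5)}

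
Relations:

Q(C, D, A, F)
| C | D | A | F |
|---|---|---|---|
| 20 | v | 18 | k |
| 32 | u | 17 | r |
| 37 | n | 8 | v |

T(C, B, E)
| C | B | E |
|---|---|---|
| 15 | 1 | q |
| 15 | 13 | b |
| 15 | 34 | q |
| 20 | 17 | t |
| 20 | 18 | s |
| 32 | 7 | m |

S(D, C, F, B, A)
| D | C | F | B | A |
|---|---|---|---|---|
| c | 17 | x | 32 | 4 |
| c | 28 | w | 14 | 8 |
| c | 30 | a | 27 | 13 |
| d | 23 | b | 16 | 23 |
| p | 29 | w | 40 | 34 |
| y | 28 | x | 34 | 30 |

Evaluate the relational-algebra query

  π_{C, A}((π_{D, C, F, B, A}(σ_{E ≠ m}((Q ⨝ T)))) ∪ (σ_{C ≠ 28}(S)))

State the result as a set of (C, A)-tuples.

{(17, 4), (20, 18), (23, 23), (29, 34), (30, 13)}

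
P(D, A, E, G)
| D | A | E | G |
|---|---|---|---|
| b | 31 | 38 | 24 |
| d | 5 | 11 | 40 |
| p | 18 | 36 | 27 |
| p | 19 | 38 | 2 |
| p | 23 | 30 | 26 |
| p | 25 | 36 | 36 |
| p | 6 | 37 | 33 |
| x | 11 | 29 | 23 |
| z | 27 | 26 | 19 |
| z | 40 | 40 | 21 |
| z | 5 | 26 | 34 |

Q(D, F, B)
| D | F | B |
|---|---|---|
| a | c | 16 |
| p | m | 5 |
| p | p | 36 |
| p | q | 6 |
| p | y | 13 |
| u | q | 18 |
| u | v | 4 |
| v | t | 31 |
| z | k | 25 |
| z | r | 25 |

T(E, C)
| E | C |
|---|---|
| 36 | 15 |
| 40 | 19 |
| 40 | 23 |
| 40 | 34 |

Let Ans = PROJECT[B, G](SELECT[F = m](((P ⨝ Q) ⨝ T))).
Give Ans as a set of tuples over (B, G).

{(5, 27), (5, 36)}

P ⋈ Q (natural join on D): {(p, 18, 36, 27, m, 5), (p, 18, 36, 27, p, 36), (p, 18, 36, 27, q, 6), (p, 18, 36, 27, y, 13), (p, 19, 38, 2, m, 5), (p, 19, 38, 2, p, 36), (p, 19, 38, 2, q, 6), (p, 19, 38, 2, y, 13), (p, 23, 30, 26, m, 5), (p, 23, 30, 26, p, 36), (p, 23, 30, 26, q, 6), (p, 23, 30, 26, y, 13), (p, 25, 36, 36, m, 5), (p, 25, 36, 36, p, 36), (p, 25, 36, 36, q, 6), (p, 25, 36, 36, y, 13), (p, 6, 37, 33, m, 5), (p, 6, 37, 33, p, 36), (p, 6, 37, 33, q, 6), (p, 6, 37, 33, y, 13), (z, 27, 26, 19, k, 25), (z, 27, 26, 19, r, 25), (z, 40, 40, 21, k, 25), (z, 40, 40, 21, r, 25), (z, 5, 26, 34, k, 25), (z, 5, 26, 34, r, 25)}
(P ⨝ Q) ⋈ T (natural join on E): {(p, 18, 36, 27, m, 5, 15), (p, 18, 36, 27, p, 36, 15), (p, 18, 36, 27, q, 6, 15), (p, 18, 36, 27, y, 13, 15), (p, 25, 36, 36, m, 5, 15), (p, 25, 36, 36, p, 36, 15), (p, 25, 36, 36, q, 6, 15), (p, 25, 36, 36, y, 13, 15), (z, 40, 40, 21, k, 25, 19), (z, 40, 40, 21, k, 25, 23), (z, 40, 40, 21, k, 25, 34), (z, 40, 40, 21, r, 25, 19), (z, 40, 40, 21, r, 25, 23), (z, 40, 40, 21, r, 25, 34)}
Selection F = m: {(p, 18, 36, 27, m, 5, 15), (p, 25, 36, 36, m, 5, 15)}
π_{B, G} gives {(5, 27), (5, 36)}.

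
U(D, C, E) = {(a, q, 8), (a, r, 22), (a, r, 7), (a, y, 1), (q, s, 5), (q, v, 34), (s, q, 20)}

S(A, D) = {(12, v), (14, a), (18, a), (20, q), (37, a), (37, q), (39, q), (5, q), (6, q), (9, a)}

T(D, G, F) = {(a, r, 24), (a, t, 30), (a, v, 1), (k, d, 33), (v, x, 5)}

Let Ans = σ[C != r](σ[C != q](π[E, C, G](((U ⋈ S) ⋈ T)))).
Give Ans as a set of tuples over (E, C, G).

{(1, y, r), (1, y, t), (1, y, v)}

U ⋈ S (natural join on D): {(a, q, 8, 14), (a, q, 8, 18), (a, q, 8, 37), (a, q, 8, 9), (a, r, 22, 14), (a, r, 22, 18), (a, r, 22, 37), (a, r, 22, 9), (a, r, 7, 14), (a, r, 7, 18), (a, r, 7, 37), (a, r, 7, 9), (a, y, 1, 14), (a, y, 1, 18), (a, y, 1, 37), (a, y, 1, 9), (q, s, 5, 20), (q, s, 5, 37), (q, s, 5, 39), (q, s, 5, 5), (q, s, 5, 6), (q, v, 34, 20), (q, v, 34, 37), (q, v, 34, 39), (q, v, 34, 5), (q, v, 34, 6)}
(U ⋈ S) ⋈ T (natural join on D): {(a, q, 8, 14, r, 24), (a, q, 8, 14, t, 30), (a, q, 8, 14, v, 1), (a, q, 8, 18, r, 24), (a, q, 8, 18, t, 30), (a, q, 8, 18, v, 1), (a, q, 8, 37, r, 24), (a, q, 8, 37, t, 30), (a, q, 8, 37, v, 1), (a, q, 8, 9, r, 24), (a, q, 8, 9, t, 30), (a, q, 8, 9, v, 1), (a, r, 22, 14, r, 24), (a, r, 22, 14, t, 30), (a, r, 22, 14, v, 1), (a, r, 22, 18, r, 24), (a, r, 22, 18, t, 30), (a, r, 22, 18, v, 1), (a, r, 22, 37, r, 24), (a, r, 22, 37, t, 30), (a, r, 22, 37, v, 1), (a, r, 22, 9, r, 24), (a, r, 22, 9, t, 30), (a, r, 22, 9, v, 1), (a, r, 7, 14, r, 24), (a, r, 7, 14, t, 30), (a, r, 7, 14, v, 1), (a, r, 7, 18, r, 24), (a, r, 7, 18, t, 30), (a, r, 7, 18, v, 1), (a, r, 7, 37, r, 24), (a, r, 7, 37, t, 30), (a, r, 7, 37, v, 1), (a, r, 7, 9, r, 24), (a, r, 7, 9, t, 30), (a, r, 7, 9, v, 1), (a, y, 1, 14, r, 24), (a, y, 1, 14, t, 30), (a, y, 1, 14, v, 1), (a, y, 1, 18, r, 24), (a, y, 1, 18, t, 30), (a, y, 1, 18, v, 1), (a, y, 1, 37, r, 24), (a, y, 1, 37, t, 30), (a, y, 1, 37, v, 1), (a, y, 1, 9, r, 24), (a, y, 1, 9, t, 30), (a, y, 1, 9, v, 1)}
Projecting to E, C, G (36 duplicate(s) eliminated): {(1, y, r), (1, y, t), (1, y, v), (22, r, r), (22, r, t), (22, r, v), (7, r, r), (7, r, t), (7, r, v), (8, q, r), (8, q, t), (8, q, v)}
σ[C != q]: keep tuples satisfying C != q → {(1, y, r), (1, y, t), (1, y, v), (22, r, r), (22, r, t), (22, r, v), (7, r, r), (7, r, t), (7, r, v)}
σ[C != r]: keep tuples satisfying C != r → {(1, y, r), (1, y, t), (1, y, v)}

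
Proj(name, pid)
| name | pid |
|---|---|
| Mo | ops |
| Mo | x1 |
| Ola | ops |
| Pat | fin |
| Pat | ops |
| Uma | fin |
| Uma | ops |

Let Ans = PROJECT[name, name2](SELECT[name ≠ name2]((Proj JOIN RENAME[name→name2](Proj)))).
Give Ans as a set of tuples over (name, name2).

ρ[name→name2]: schema becomes (name2, pid); tuples unchanged.
Joining Proj and RENAME[name→name2](Proj) on pid yields {(Mo, ops, Mo), (Mo, ops, Ola), (Mo, ops, Pat), (Mo, ops, Uma), (Mo, x1, Mo), (Ola, ops, Mo), (Ola, ops, Ola), (Ola, ops, Pat), (Ola, ops, Uma), (Pat, fin, Pat), (Pat, fin, Uma), (Pat, ops, Mo), (Pat, ops, Ola), (Pat, ops, Pat), (Pat, ops, Uma), (Uma, fin, Pat), (Uma, fin, Uma), (Uma, ops, Mo), (Uma, ops, Ola), (Uma, ops, Pat), (Uma, ops, Uma)}.
σ[name ≠ name2]: keep tuples satisfying name ≠ name2 → {(Mo, ops, Ola), (Mo, ops, Pat), (Mo, ops, Uma), (Ola, ops, Mo), (Ola, ops, Pat), (Ola, ops, Uma), (Pat, fin, Uma), (Pat, ops, Mo), (Pat, ops, Ola), (Pat, ops, Uma), (Uma, fin, Pat), (Uma, ops, Mo), (Uma, ops, Ola), (Uma, ops, Pat)}
Projecting to name, name2 (2 duplicate(s) eliminated): {(Mo, Ola), (Mo, Pat), (Mo, Uma), (Ola, Mo), (Ola, Pat), (Ola, Uma), (Pat, Mo), (Pat, Ola), (Pat, Uma), (Uma, Mo), (Uma, Ola), (Uma, Pat)}

{(Mo, Ola), (Mo, Pat), (Mo, Uma), (Ola, Mo), (Ola, Pat), (Ola, Uma), (Pat, Mo), (Pat, Ola), (Pat, Uma), (Uma, Mo), (Uma, Ola), (Uma, Pat)}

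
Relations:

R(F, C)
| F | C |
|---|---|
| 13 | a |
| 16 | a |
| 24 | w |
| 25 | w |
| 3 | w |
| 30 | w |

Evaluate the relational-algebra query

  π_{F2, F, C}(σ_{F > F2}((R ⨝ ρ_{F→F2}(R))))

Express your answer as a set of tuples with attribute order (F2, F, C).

ρ[F→F2]: schema becomes (F2, C); tuples unchanged.
Natural join on C: {(13, a, 13), (13, a, 16), (16, a, 13), (16, a, 16), (24, w, 24), (24, w, 25), (24, w, 3), (24, w, 30), (25, w, 24), (25, w, 25), (25, w, 3), (25, w, 30), (3, w, 24), (3, w, 25), (3, w, 3), (3, w, 30), (30, w, 24), (30, w, 25), (30, w, 3), (30, w, 30)}
σ[F > F2]: keep tuples satisfying F > F2 → {(16, a, 13), (24, w, 3), (25, w, 24), (25, w, 3), (30, w, 24), (30, w, 25), (30, w, 3)}
Projecting to F2, F, C: {(13, 16, a), (24, 25, w), (24, 30, w), (25, 30, w), (3, 24, w), (3, 25, w), (3, 30, w)}

{(13, 16, a), (24, 25, w), (24, 30, w), (25, 30, w), (3, 24, w), (3, 25, w), (3, 30, w)}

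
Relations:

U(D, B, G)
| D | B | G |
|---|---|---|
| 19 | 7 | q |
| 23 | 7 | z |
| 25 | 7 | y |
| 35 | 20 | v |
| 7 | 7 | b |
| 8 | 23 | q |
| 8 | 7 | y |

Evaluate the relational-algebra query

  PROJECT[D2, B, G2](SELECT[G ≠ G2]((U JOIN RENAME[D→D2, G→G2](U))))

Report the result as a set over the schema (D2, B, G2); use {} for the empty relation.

ρ[D→D2, G→G2]: schema becomes (D2, B, G2); tuples unchanged.
Joining U and RENAME[D→D2, G→G2](U) on B yields {(19, 7, q, 19, q), (19, 7, q, 23, z), (19, 7, q, 25, y), (19, 7, q, 7, b), (19, 7, q, 8, y), (23, 7, z, 19, q), (23, 7, z, 23, z), (23, 7, z, 25, y), (23, 7, z, 7, b), (23, 7, z, 8, y), (25, 7, y, 19, q), (25, 7, y, 23, z), (25, 7, y, 25, y), (25, 7, y, 7, b), (25, 7, y, 8, y), (35, 20, v, 35, v), (7, 7, b, 19, q), (7, 7, b, 23, z), (7, 7, b, 25, y), (7, 7, b, 7, b), (7, 7, b, 8, y), (8, 23, q, 8, q), (8, 7, y, 19, q), (8, 7, y, 23, z), (8, 7, y, 25, y), (8, 7, y, 7, b), (8, 7, y, 8, y)}.
Apply σ_{G ≠ G2}; surviving tuples: {(19, 7, q, 23, z), (19, 7, q, 25, y), (19, 7, q, 7, b), (19, 7, q, 8, y), (23, 7, z, 19, q), (23, 7, z, 25, y), (23, 7, z, 7, b), (23, 7, z, 8, y), (25, 7, y, 19, q), (25, 7, y, 23, z), (25, 7, y, 7, b), (7, 7, b, 19, q), (7, 7, b, 23, z), (7, 7, b, 25, y), (7, 7, b, 8, y), (8, 7, y, 19, q), (8, 7, y, 23, z), (8, 7, y, 7, b)}
π[D2, B, G2]: project onto (D2, B, G2) (13 duplicate(s) eliminated) → {(19, 7, q), (23, 7, z), (25, 7, y), (7, 7, b), (8, 7, y)}

{(19, 7, q), (23, 7, z), (25, 7, y), (7, 7, b), (8, 7, y)}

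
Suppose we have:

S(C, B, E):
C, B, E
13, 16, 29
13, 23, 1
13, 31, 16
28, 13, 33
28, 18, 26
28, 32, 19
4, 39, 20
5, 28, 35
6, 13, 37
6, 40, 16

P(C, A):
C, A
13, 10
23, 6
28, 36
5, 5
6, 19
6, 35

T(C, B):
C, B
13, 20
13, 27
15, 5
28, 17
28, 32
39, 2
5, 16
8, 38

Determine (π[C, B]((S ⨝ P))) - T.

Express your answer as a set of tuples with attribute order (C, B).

{(13, 16), (13, 23), (13, 31), (28, 13), (28, 18), (5, 28), (6, 13), (6, 40)}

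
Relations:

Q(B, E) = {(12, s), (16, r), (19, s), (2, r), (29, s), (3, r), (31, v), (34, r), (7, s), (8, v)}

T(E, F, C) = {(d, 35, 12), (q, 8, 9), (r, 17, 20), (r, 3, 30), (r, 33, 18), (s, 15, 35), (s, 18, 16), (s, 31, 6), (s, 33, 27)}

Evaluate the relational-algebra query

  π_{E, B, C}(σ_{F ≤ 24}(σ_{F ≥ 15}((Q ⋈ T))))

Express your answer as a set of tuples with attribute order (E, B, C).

Natural join on E: {(12, s, 15, 35), (12, s, 18, 16), (12, s, 31, 6), (12, s, 33, 27), (16, r, 17, 20), (16, r, 3, 30), (16, r, 33, 18), (19, s, 15, 35), (19, s, 18, 16), (19, s, 31, 6), (19, s, 33, 27), (2, r, 17, 20), (2, r, 3, 30), (2, r, 33, 18), (29, s, 15, 35), (29, s, 18, 16), (29, s, 31, 6), (29, s, 33, 27), (3, r, 17, 20), (3, r, 3, 30), (3, r, 33, 18), (34, r, 17, 20), (34, r, 3, 30), (34, r, 33, 18), (7, s, 15, 35), (7, s, 18, 16), (7, s, 31, 6), (7, s, 33, 27)}
Apply σ_{F ≥ 15}; surviving tuples: {(12, s, 15, 35), (12, s, 18, 16), (12, s, 31, 6), (12, s, 33, 27), (16, r, 17, 20), (16, r, 33, 18), (19, s, 15, 35), (19, s, 18, 16), (19, s, 31, 6), (19, s, 33, 27), (2, r, 17, 20), (2, r, 33, 18), (29, s, 15, 35), (29, s, 18, 16), (29, s, 31, 6), (29, s, 33, 27), (3, r, 17, 20), (3, r, 33, 18), (34, r, 17, 20), (34, r, 33, 18), (7, s, 15, 35), (7, s, 18, 16), (7, s, 31, 6), (7, s, 33, 27)}
Apply σ_{F ≤ 24}; surviving tuples: {(12, s, 15, 35), (12, s, 18, 16), (16, r, 17, 20), (19, s, 15, 35), (19, s, 18, 16), (2, r, 17, 20), (29, s, 15, 35), (29, s, 18, 16), (3, r, 17, 20), (34, r, 17, 20), (7, s, 15, 35), (7, s, 18, 16)}
Projecting to E, B, C: {(r, 16, 20), (r, 2, 20), (r, 3, 20), (r, 34, 20), (s, 12, 16), (s, 12, 35), (s, 19, 16), (s, 19, 35), (s, 29, 16), (s, 29, 35), (s, 7, 16), (s, 7, 35)}

{(r, 16, 20), (r, 2, 20), (r, 3, 20), (r, 34, 20), (s, 12, 16), (s, 12, 35), (s, 19, 16), (s, 19, 35), (s, 29, 16), (s, 29, 35), (s, 7, 16), (s, 7, 35)}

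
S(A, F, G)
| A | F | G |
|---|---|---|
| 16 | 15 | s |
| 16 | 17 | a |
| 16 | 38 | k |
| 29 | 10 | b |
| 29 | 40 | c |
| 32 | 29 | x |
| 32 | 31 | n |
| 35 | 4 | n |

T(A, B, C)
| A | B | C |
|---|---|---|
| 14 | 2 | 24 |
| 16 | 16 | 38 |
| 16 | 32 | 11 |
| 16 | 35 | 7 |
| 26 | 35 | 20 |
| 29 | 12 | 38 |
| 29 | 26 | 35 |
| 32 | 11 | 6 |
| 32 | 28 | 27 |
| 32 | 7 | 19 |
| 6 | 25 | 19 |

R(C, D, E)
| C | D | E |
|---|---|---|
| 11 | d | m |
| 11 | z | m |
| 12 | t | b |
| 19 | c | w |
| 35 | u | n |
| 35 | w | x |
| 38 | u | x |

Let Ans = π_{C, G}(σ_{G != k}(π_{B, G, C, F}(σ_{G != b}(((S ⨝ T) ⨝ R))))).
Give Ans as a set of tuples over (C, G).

{(11, a), (11, s), (19, n), (19, x), (35, c), (38, a), (38, c), (38, s)}

Natural join on A: {(16, 15, s, 16, 38), (16, 15, s, 32, 11), (16, 15, s, 35, 7), (16, 17, a, 16, 38), (16, 17, a, 32, 11), (16, 17, a, 35, 7), (16, 38, k, 16, 38), (16, 38, k, 32, 11), (16, 38, k, 35, 7), (29, 10, b, 12, 38), (29, 10, b, 26, 35), (29, 40, c, 12, 38), (29, 40, c, 26, 35), (32, 29, x, 11, 6), (32, 29, x, 28, 27), (32, 29, x, 7, 19), (32, 31, n, 11, 6), (32, 31, n, 28, 27), (32, 31, n, 7, 19)}
Natural join on C: {(16, 15, s, 16, 38, u, x), (16, 15, s, 32, 11, d, m), (16, 15, s, 32, 11, z, m), (16, 17, a, 16, 38, u, x), (16, 17, a, 32, 11, d, m), (16, 17, a, 32, 11, z, m), (16, 38, k, 16, 38, u, x), (16, 38, k, 32, 11, d, m), (16, 38, k, 32, 11, z, m), (29, 10, b, 12, 38, u, x), (29, 10, b, 26, 35, u, n), (29, 10, b, 26, 35, w, x), (29, 40, c, 12, 38, u, x), (29, 40, c, 26, 35, u, n), (29, 40, c, 26, 35, w, x), (32, 29, x, 7, 19, c, w), (32, 31, n, 7, 19, c, w)}
Filtering on G != b leaves {(16, 15, s, 16, 38, u, x), (16, 15, s, 32, 11, d, m), (16, 15, s, 32, 11, z, m), (16, 17, a, 16, 38, u, x), (16, 17, a, 32, 11, d, m), (16, 17, a, 32, 11, z, m), (16, 38, k, 16, 38, u, x), (16, 38, k, 32, 11, d, m), (16, 38, k, 32, 11, z, m), (29, 40, c, 12, 38, u, x), (29, 40, c, 26, 35, u, n), (29, 40, c, 26, 35, w, x), (32, 29, x, 7, 19, c, w), (32, 31, n, 7, 19, c, w)}.
π[B, G, C, F]: project onto (B, G, C, F) (4 duplicate(s) eliminated) → {(12, c, 38, 40), (16, a, 38, 17), (16, k, 38, 38), (16, s, 38, 15), (26, c, 35, 40), (32, a, 11, 17), (32, k, 11, 38), (32, s, 11, 15), (7, n, 19, 31), (7, x, 19, 29)}
Filtering on G != k leaves {(12, c, 38, 40), (16, a, 38, 17), (16, s, 38, 15), (26, c, 35, 40), (32, a, 11, 17), (32, s, 11, 15), (7, n, 19, 31), (7, x, 19, 29)}.
π[C, G]: project onto (C, G) → {(11, a), (11, s), (19, n), (19, x), (35, c), (38, a), (38, c), (38, s)}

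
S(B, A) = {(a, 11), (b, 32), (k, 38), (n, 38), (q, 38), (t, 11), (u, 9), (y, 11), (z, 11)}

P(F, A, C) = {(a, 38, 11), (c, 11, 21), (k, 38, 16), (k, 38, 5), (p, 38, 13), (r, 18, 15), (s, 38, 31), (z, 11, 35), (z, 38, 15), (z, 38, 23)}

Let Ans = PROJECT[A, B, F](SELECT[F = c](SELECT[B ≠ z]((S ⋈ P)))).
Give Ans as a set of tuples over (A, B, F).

{(11, a, c), (11, t, c), (11, y, c)}

Natural join on A: {(a, 11, c, 21), (a, 11, z, 35), (k, 38, a, 11), (k, 38, k, 16), (k, 38, k, 5), (k, 38, p, 13), (k, 38, s, 31), (k, 38, z, 15), (k, 38, z, 23), (n, 38, a, 11), (n, 38, k, 16), (n, 38, k, 5), (n, 38, p, 13), (n, 38, s, 31), (n, 38, z, 15), (n, 38, z, 23), (q, 38, a, 11), (q, 38, k, 16), (q, 38, k, 5), (q, 38, p, 13), (q, 38, s, 31), (q, 38, z, 15), (q, 38, z, 23), (t, 11, c, 21), (t, 11, z, 35), (y, 11, c, 21), (y, 11, z, 35), (z, 11, c, 21), (z, 11, z, 35)}
Apply σ_{B ≠ z}; surviving tuples: {(a, 11, c, 21), (a, 11, z, 35), (k, 38, a, 11), (k, 38, k, 16), (k, 38, k, 5), (k, 38, p, 13), (k, 38, s, 31), (k, 38, z, 15), (k, 38, z, 23), (n, 38, a, 11), (n, 38, k, 16), (n, 38, k, 5), (n, 38, p, 13), (n, 38, s, 31), (n, 38, z, 15), (n, 38, z, 23), (q, 38, a, 11), (q, 38, k, 16), (q, 38, k, 5), (q, 38, p, 13), (q, 38, s, 31), (q, 38, z, 15), (q, 38, z, 23), (t, 11, c, 21), (t, 11, z, 35), (y, 11, c, 21), (y, 11, z, 35)}
Apply σ_{F = c}; surviving tuples: {(a, 11, c, 21), (t, 11, c, 21), (y, 11, c, 21)}
π[A, B, F]: project onto (A, B, F) → {(11, a, c), (11, t, c), (11, y, c)}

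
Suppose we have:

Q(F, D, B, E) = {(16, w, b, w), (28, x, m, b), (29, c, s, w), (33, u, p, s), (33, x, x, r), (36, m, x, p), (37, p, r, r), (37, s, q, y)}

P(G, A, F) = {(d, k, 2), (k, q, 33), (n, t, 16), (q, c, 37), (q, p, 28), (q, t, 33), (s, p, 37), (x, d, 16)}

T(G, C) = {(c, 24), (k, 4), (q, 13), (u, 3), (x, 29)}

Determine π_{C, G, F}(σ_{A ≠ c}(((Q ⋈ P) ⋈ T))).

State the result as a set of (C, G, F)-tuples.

{(13, q, 28), (13, q, 33), (29, x, 16), (4, k, 33)}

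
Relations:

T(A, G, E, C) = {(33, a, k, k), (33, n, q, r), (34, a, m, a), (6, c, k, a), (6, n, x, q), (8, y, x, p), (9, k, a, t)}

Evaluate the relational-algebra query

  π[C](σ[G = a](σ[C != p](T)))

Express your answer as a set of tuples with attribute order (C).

{a, k}

Selection C != p: {(33, a, k, k), (33, n, q, r), (34, a, m, a), (6, c, k, a), (6, n, x, q), (9, k, a, t)}
Selection G = a: {(33, a, k, k), (34, a, m, a)}
π[C]: project onto (C) → {a, k}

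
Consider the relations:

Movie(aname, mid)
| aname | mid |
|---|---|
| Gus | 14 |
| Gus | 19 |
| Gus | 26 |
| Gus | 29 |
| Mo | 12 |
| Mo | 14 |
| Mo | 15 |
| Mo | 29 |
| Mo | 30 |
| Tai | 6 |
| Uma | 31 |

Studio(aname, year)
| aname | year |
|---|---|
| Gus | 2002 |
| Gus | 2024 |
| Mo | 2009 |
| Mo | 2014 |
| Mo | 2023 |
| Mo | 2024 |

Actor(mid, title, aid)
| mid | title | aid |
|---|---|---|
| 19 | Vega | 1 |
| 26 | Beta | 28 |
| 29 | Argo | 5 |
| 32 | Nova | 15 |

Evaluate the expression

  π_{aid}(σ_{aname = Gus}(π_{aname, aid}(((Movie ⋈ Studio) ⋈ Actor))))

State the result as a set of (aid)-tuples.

{1, 28, 5}

Natural join on aname: {(Gus, 14, 2002), (Gus, 14, 2024), (Gus, 19, 2002), (Gus, 19, 2024), (Gus, 26, 2002), (Gus, 26, 2024), (Gus, 29, 2002), (Gus, 29, 2024), (Mo, 12, 2009), (Mo, 12, 2014), (Mo, 12, 2023), (Mo, 12, 2024), (Mo, 14, 2009), (Mo, 14, 2014), (Mo, 14, 2023), (Mo, 14, 2024), (Mo, 15, 2009), (Mo, 15, 2014), (Mo, 15, 2023), (Mo, 15, 2024), (Mo, 29, 2009), (Mo, 29, 2014), (Mo, 29, 2023), (Mo, 29, 2024), (Mo, 30, 2009), (Mo, 30, 2014), (Mo, 30, 2023), (Mo, 30, 2024)}
Natural join on mid: {(Gus, 19, 2002, Vega, 1), (Gus, 19, 2024, Vega, 1), (Gus, 26, 2002, Beta, 28), (Gus, 26, 2024, Beta, 28), (Gus, 29, 2002, Argo, 5), (Gus, 29, 2024, Argo, 5), (Mo, 29, 2009, Argo, 5), (Mo, 29, 2014, Argo, 5), (Mo, 29, 2023, Argo, 5), (Mo, 29, 2024, Argo, 5)}
Keep only column(s) aname, aid (6 duplicate(s) eliminated): {(Gus, 1), (Gus, 28), (Gus, 5), (Mo, 5)}
Selection aname = Gus: {(Gus, 1), (Gus, 28), (Gus, 5)}
Keep only column(s) aid: {1, 28, 5}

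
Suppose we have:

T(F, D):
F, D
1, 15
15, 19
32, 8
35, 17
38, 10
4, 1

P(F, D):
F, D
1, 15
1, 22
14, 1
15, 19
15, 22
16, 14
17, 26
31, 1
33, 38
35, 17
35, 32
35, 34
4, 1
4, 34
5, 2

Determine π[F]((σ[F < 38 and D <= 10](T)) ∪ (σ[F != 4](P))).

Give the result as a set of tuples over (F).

{1, 14, 15, 16, 17, 31, 32, 33, 35, 4, 5}

Filtering on F < 38 and D <= 10 leaves {(32, 8), (4, 1)}.
Filtering on F != 4 leaves {(1, 15), (1, 22), (14, 1), (15, 19), (15, 22), (16, 14), (17, 26), (31, 1), (33, 38), (35, 17), (35, 32), (35, 34), (5, 2)}.
Taking the union: {(1, 15), (1, 22), (14, 1), (15, 19), (15, 22), (16, 14), (17, 26), (31, 1), (32, 8), (33, 38), (35, 17), (35, 32), (35, 34), (4, 1), (5, 2)}
Projecting to F (4 duplicate(s) eliminated): {1, 14, 15, 16, 17, 31, 32, 33, 35, 4, 5}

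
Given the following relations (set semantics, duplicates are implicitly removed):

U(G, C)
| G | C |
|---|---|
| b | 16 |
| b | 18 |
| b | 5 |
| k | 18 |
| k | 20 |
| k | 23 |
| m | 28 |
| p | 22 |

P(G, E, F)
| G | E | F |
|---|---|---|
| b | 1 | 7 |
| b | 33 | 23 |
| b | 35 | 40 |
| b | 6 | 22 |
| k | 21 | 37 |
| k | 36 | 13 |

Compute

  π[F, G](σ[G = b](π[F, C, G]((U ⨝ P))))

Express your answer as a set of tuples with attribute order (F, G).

{(22, b), (23, b), (40, b), (7, b)}

U ⋈ P (natural join on G): {(b, 16, 1, 7), (b, 16, 33, 23), (b, 16, 35, 40), (b, 16, 6, 22), (b, 18, 1, 7), (b, 18, 33, 23), (b, 18, 35, 40), (b, 18, 6, 22), (b, 5, 1, 7), (b, 5, 33, 23), (b, 5, 35, 40), (b, 5, 6, 22), (k, 18, 21, 37), (k, 18, 36, 13), (k, 20, 21, 37), (k, 20, 36, 13), (k, 23, 21, 37), (k, 23, 36, 13)}
π_{F, C, G} gives {(13, 18, k), (13, 20, k), (13, 23, k), (22, 16, b), (22, 18, b), (22, 5, b), (23, 16, b), (23, 18, b), (23, 5, b), (37, 18, k), (37, 20, k), (37, 23, k), (40, 16, b), (40, 18, b), (40, 5, b), (7, 16, b), (7, 18, b), (7, 5, b)}.
Selection G = b: {(22, 16, b), (22, 18, b), (22, 5, b), (23, 16, b), (23, 18, b), (23, 5, b), (40, 16, b), (40, 18, b), (40, 5, b), (7, 16, b), (7, 18, b), (7, 5, b)}
π_{F, G} gives {(22, b), (23, b), (40, b), (7, b)} (8 duplicate(s) eliminated).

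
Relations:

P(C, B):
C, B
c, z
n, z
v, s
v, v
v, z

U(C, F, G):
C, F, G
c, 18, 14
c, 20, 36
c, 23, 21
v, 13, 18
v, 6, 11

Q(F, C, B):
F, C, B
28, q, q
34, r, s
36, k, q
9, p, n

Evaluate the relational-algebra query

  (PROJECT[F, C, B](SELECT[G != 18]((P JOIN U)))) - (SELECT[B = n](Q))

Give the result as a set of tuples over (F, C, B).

P ⋈ U (natural join on C): {(c, z, 18, 14), (c, z, 20, 36), (c, z, 23, 21), (v, s, 13, 18), (v, s, 6, 11), (v, v, 13, 18), (v, v, 6, 11), (v, z, 13, 18), (v, z, 6, 11)}
Filtering on G != 18 leaves {(c, z, 18, 14), (c, z, 20, 36), (c, z, 23, 21), (v, s, 6, 11), (v, v, 6, 11), (v, z, 6, 11)}.
π[F, C, B]: project onto (F, C, B) → {(18, c, z), (20, c, z), (23, c, z), (6, v, s), (6, v, v), (6, v, z)}
Filtering on B = n leaves {(9, p, n)}.
Taking the difference: {(18, c, z), (20, c, z), (23, c, z), (6, v, s), (6, v, v), (6, v, z)}

{(18, c, z), (20, c, z), (23, c, z), (6, v, s), (6, v, v), (6, v, z)}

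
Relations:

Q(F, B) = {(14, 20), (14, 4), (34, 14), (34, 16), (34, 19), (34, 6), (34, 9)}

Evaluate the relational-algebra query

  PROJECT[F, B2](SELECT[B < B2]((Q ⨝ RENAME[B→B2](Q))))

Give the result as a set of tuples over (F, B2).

{(14, 20), (34, 14), (34, 16), (34, 19), (34, 9)}

ρ[B→B2]: schema becomes (F, B2); tuples unchanged.
Q ⋈ RENAME[B→B2](Q) (natural join on F): {(14, 20, 20), (14, 20, 4), (14, 4, 20), (14, 4, 4), (34, 14, 14), (34, 14, 16), (34, 14, 19), (34, 14, 6), (34, 14, 9), (34, 16, 14), (34, 16, 16), (34, 16, 19), (34, 16, 6), (34, 16, 9), (34, 19, 14), (34, 19, 16), (34, 19, 19), (34, 19, 6), (34, 19, 9), (34, 6, 14), (34, 6, 16), (34, 6, 19), (34, 6, 6), (34, 6, 9), (34, 9, 14), (34, 9, 16), (34, 9, 19), (34, 9, 6), (34, 9, 9)}
Filtering on B < B2 leaves {(14, 4, 20), (34, 14, 16), (34, 14, 19), (34, 16, 19), (34, 6, 14), (34, 6, 16), (34, 6, 19), (34, 6, 9), (34, 9, 14), (34, 9, 16), (34, 9, 19)}.
Projecting to F, B2 (6 duplicate(s) eliminated): {(14, 20), (34, 14), (34, 16), (34, 19), (34, 9)}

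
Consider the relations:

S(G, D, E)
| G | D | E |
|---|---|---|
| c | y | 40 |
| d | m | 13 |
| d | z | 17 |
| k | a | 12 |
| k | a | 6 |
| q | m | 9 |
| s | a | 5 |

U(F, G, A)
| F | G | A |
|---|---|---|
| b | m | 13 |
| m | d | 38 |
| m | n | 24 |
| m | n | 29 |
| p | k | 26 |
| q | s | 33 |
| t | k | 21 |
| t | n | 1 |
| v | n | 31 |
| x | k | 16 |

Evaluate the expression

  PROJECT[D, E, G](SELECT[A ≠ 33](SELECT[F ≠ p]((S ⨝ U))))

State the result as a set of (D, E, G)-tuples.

Joining S and U on G yields {(d, m, 13, m, 38), (d, z, 17, m, 38), (k, a, 12, p, 26), (k, a, 12, t, 21), (k, a, 12, x, 16), (k, a, 6, p, 26), (k, a, 6, t, 21), (k, a, 6, x, 16), (s, a, 5, q, 33)}.
Filtering on F ≠ p leaves {(d, m, 13, m, 38), (d, z, 17, m, 38), (k, a, 12, t, 21), (k, a, 12, x, 16), (k, a, 6, t, 21), (k, a, 6, x, 16), (s, a, 5, q, 33)}.
Filtering on A ≠ 33 leaves {(d, m, 13, m, 38), (d, z, 17, m, 38), (k, a, 12, t, 21), (k, a, 12, x, 16), (k, a, 6, t, 21), (k, a, 6, x, 16)}.
π[D, E, G]: project onto (D, E, G) (2 duplicate(s) eliminated) → {(a, 12, k), (a, 6, k), (m, 13, d), (z, 17, d)}

{(a, 12, k), (a, 6, k), (m, 13, d), (z, 17, d)}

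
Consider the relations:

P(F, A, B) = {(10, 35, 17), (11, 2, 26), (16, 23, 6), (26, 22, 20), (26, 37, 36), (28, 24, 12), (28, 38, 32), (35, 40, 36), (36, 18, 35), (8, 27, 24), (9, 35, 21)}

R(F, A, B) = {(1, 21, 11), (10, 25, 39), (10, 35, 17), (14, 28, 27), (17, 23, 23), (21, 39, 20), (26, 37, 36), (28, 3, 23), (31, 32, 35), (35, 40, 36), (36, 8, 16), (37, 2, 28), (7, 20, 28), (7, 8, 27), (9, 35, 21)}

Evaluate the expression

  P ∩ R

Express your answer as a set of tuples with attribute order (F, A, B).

{(10, 35, 17), (26, 37, 36), (35, 40, 36), (9, 35, 21)}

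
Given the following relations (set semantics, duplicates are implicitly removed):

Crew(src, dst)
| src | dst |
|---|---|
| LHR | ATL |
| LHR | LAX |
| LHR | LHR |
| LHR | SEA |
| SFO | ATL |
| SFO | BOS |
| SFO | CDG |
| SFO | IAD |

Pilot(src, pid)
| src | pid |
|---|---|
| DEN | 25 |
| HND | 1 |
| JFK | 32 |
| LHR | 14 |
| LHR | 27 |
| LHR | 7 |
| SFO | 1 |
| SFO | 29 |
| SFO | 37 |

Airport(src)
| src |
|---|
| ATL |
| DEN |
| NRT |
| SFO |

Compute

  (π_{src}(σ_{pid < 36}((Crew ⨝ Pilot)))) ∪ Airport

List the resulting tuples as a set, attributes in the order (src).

{ATL, DEN, LHR, NRT, SFO}

Natural join on src: {(LHR, ATL, 14), (LHR, ATL, 27), (LHR, ATL, 7), (LHR, LAX, 14), (LHR, LAX, 27), (LHR, LAX, 7), (LHR, LHR, 14), (LHR, LHR, 27), (LHR, LHR, 7), (LHR, SEA, 14), (LHR, SEA, 27), (LHR, SEA, 7), (SFO, ATL, 1), (SFO, ATL, 29), (SFO, ATL, 37), (SFO, BOS, 1), (SFO, BOS, 29), (SFO, BOS, 37), (SFO, CDG, 1), (SFO, CDG, 29), (SFO, CDG, 37), (SFO, IAD, 1), (SFO, IAD, 29), (SFO, IAD, 37)}
Apply σ_{pid < 36}; surviving tuples: {(LHR, ATL, 14), (LHR, ATL, 27), (LHR, ATL, 7), (LHR, LAX, 14), (LHR, LAX, 27), (LHR, LAX, 7), (LHR, LHR, 14), (LHR, LHR, 27), (LHR, LHR, 7), (LHR, SEA, 14), (LHR, SEA, 27), (LHR, SEA, 7), (SFO, ATL, 1), (SFO, ATL, 29), (SFO, BOS, 1), (SFO, BOS, 29), (SFO, CDG, 1), (SFO, CDG, 29), (SFO, IAD, 1), (SFO, IAD, 29)}
π_{src} gives {LHR, SFO} (18 duplicate(s) eliminated).
Taking the union: {ATL, DEN, LHR, NRT, SFO}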